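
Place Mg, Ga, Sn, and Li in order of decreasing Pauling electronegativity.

Sn > Ga > Mg > Li

Li is in period 2, group 1; Mg is in period 3, group 2; Ga is in period 4, group 13; Sn is in period 5, group 14.
Electronegativity increases across a period and decreases down a group, tracking effective nuclear charge and atomic size.
These sit on a diagonal, where the across-period and down-group effects partly cancel.
Mg > Li: period and group pull opposite ways; the across-period shift dominates (1.31 vs 0.98).
Ga > Mg: period and group pull opposite ways; the across-period shift dominates (1.81 vs 1.31).
Sn > Ga: period and group pull opposite ways; the across-period shift dominates (1.96 vs 1.81).
Tabulated electronegativity (Pauling): Li 0.98, Mg 1.31, Ga 1.81, Sn 1.96.
So from highest to lowest: Sn > Ga > Mg > Li.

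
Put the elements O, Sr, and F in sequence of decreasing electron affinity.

EA tends to increase across a period and decrease down a group, though the pattern is less regular than for IE or radius.
Neither a single period nor a single group — weigh both effects.
O > Sr: relative to Sr, both the across-period and down-group shifts push O's electron affinity up.
F > O: F lies to the right of O in period 2, so the across-period effect alone puts F higher.
For reference (kJ/mol): O 141, F 328, Sr 5.
So from highest to lowest: F > O > Sr.

F > O > Sr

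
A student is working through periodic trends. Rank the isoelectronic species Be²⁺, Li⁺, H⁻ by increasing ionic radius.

All of these have 2 electrons, so size is governed by nuclear charge alone: the more protons, the stronger the pull on the same electron cloud, and the smaller the ion.
Nuclear charges: Be²⁺ (Z=4), Li⁺ (Z=3), H⁻ (Z=1).
Smallest to largest: Be²⁺ < Li⁺ < H⁻.

Be²⁺, Li⁺, H⁻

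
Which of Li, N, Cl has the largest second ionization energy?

Consider each +1 ion: Li⁺ is the bare [He] core; N⁺ still has 4 valence electrons; Cl⁺ still has 6 valence electrons.
Core electrons are held far more tightly than valence electrons, so Li tops the IE_2 order.
Valence configurations: N⁺ [He]2s²2p², Cl⁺ [Ne]3s²3p⁴.
Tabulated IE_2 (kJ/mol): Li 7298, N 2856, Cl 2298.
Hence IE_2: Cl < N < Li.

Li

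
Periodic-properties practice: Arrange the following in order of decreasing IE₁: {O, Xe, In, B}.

O > Xe > B > In

Removing the outermost electron gets harder across a period and easier down a group.
Neither a single period nor a single group — weigh both effects.
B > In: B sits above In in group 13, so the down-group effect alone puts B higher.
Xe > B: period and group pull opposite ways; the across-period shift dominates (1170 vs 801 kJ/mol).
O > Xe: period and group pull opposite ways; the down-group shift dominates (1314 vs 1170 kJ/mol).
For reference (kJ/mol): B 801, O 1314, In 558, Xe 1170.
So from highest to lowest: O > Xe > B > In.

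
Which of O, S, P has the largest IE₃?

After 2 electrons have been removed, what remains? O²⁺ still has 4 valence electrons; S²⁺ still has 4 valence electrons; P²⁺ still has 3 valence electrons.
All are still removing valence electrons, so compare the +2 ions as you would atoms: IE_3 generally rises across a period (higher Z_eff) and falls down a group (larger shell), subject to the usual subshell exceptions.
Valence configurations: O²⁺ [He]2s²2p², S²⁺ [Ne]3s²3p², P²⁺ [Ne]3s²3p¹.
Approximate IE_3 values (kJ/mol): O 5300, S 3357, P 2914.
Hence IE_3: P < S < O.

O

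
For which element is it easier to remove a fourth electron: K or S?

S

Consider each +3 ion: K³⁺ is already 2 electrons into the core; S³⁺ still has 3 valence electrons.
Core electrons are held far more tightly than valence electrons, so K tops the IE_4 order.
Tabulated IE_4 (kJ/mol): K 5877, S 4556.
Hence IE_4: S < K.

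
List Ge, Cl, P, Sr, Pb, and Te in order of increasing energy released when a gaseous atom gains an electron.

P is in period 3, group 15; Cl is in period 3, group 17; Ge is in period 4, group 14; Sr is in period 5, group 2; Te is in period 5, group 16; Pb is in period 6, group 14.
Atoms with high Z_eff and room in the valence shell (especially the halogens) have the most exothermic electron affinities.
These span different periods and groups, so the two trends combine.
Pb > Sr: the two effects oppose for this pair; the across-period effect wins (35 vs 5 kJ/mol).
P > Pb: both effects reinforce here, so P is clearly the higher of the two.
Ge > P: this pair runs against the simple trend — see the exception note.
Te > Ge: period and group pull opposite ways; the across-period shift dominates (190 vs 119 kJ/mol).
Cl > Te: relative to Te, both the across-period and down-group shifts push Cl's electron affinity up.
Note the exception: Ge has a higher electron affinity than P, contrary to the simple trend — adding an electron to P's half-filled np³ subshell costs electron-pairing energy.
For reference (kJ/mol): P 72, Cl 349, Ge 119, Sr 5, Te 190, Pb 35.
So from lowest to highest: Sr < Pb < P < Ge < Te < Cl.

Sr < Pb < P < Ge < Te < Cl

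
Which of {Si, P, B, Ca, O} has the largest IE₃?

The third ionization energy removes an electron from the +2 ion. For each element: Si²⁺ still has 2 valence electrons; P²⁺ still has 3 valence electrons; B²⁺ still has 1 valence electron; Ca²⁺ is the bare [Ar] core; O²⁺ still has 4 valence electrons.
Usually core removal costs more than valence removal, but here the competition is close: a tightly held n=2 valence electron can cost more to remove than an n=3 core electron, so the actual values have to decide it.
Valence configurations: Si²⁺ [Ne]3s², P²⁺ [Ne]3s²3p¹, B²⁺ [He]2s¹, O²⁺ [He]2s²2p².
P²⁺ loses a lone 3p electron whereas Si²⁺ must break into a filled 3s² pair, so IE_3(Si) > IE_3(P) even though P has the higher nuclear charge.
Tabulated IE_3 (kJ/mol): Si 3232, P 2914, B 3660, Ca 4912, O 5300.
So the third ionization energies run P < Si < B < Ca < O.

O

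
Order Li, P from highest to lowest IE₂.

The second ionization energy removes an electron from the +1 ion. For each element: Li⁺ is the bare [He] core; P⁺ still has 4 valence electrons.
Core electrons are held far more tightly than valence electrons, so Li tops the IE_2 order.
The numbers (kJ/mol): Li 7298, P 1907.
Overall IE_2 order: P < Li.

Li, P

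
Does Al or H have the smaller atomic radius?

H is in period 1, group 1; Al is in period 3, group 13.
Atomic radius shrinks across a period as nuclear charge pulls the same shell inward, and grows down a group as new shells are added.
These span different periods and groups, so the two trends combine.
Al > H: the two effects oppose for this pair; the down-group effect wins (126 vs 32 pm).
For reference (pm): H 32, Al 126.
So H has the smaller atomic radius (H < Al).

H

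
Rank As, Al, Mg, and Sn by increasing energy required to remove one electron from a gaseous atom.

Al, Sn, Mg, As

Mg is in period 3, group 2; Al is in period 3, group 13; As is in period 4, group 15; Sn is in period 5, group 14.
Removing the outermost electron gets harder across a period and easier down a group.
Neither a single period nor a single group — weigh both effects.
Sn > Al: the two effects oppose for this pair; the across-period effect wins (709 vs 578 kJ/mol).
Mg > Sn: the two effects oppose for this pair; the down-group effect wins (738 vs 709 kJ/mol).
As > Mg: the two effects oppose for this pair; the across-period effect wins (947 vs 738 kJ/mol).
Note the exception: Mg has a higher first ionization energy than Al, contrary to the simple trend — Al's single 3p electron is easier to remove than one from Mg's filled 3s².
For reference (kJ/mol): Mg 738, Al 578, As 947, Sn 709.
So from lowest to highest: Al < Sn < Mg < As.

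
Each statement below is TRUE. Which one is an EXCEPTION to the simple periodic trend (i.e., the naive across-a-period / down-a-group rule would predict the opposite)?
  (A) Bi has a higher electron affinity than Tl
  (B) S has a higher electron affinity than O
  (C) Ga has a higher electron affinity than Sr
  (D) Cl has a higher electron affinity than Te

The general trend: electron affinity increases across a period and decreases down a group.
(A) Bi (period 6, group 15) vs Tl (period 6, group 13): the stated order agrees with the simple trend.
(B) S (period 3, group 16) vs O (period 2, group 16): the stated order contradicts the simple trend.
(C) Ga (period 4, group 13) vs Sr (period 5, group 2): the stated order agrees with the simple trend.
(D) Cl (period 3, group 17) vs Te (period 5, group 16): the stated order agrees with the simple trend.
The exception is (B): the compact 2p subshell of O repels the added electron more than S's larger 3p does.

(B)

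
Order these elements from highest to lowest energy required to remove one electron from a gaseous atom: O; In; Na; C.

C is in period 2, group 14; O is in period 2, group 16; Na is in period 3, group 1; In is in period 5, group 13.
Removing the outermost electron gets harder across a period and easier down a group.
Neither a single period nor a single group — weigh both effects.
In > Na: period and group pull opposite ways; the across-period shift dominates (558 vs 496 kJ/mol).
C > In: both effects reinforce here, so C is clearly the higher of the two.
O > C: O lies to the right of C in period 2, so the across-period effect alone puts O higher.
Approximate values (kJ/mol): C 1086, O 1314, Na 496, In 558.
So from highest to lowest: O > C > In > Na.

O, C, In, Na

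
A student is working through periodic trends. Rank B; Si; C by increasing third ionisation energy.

IE_3 is the cost of taking one more electron from the +2 cation: B²⁺ still has 1 valence electron; Si²⁺ still has 2 valence electrons; C²⁺ still has 2 valence electrons.
All are still removing valence electrons, so compare the +2 ions as you would atoms: IE_3 generally rises across a period (higher Z_eff) and falls down a group (larger shell), subject to the usual subshell exceptions.
Valence configurations: B²⁺ [He]2s¹, Si²⁺ [Ne]3s², C²⁺ [He]2s².
The numbers (kJ/mol): B 3660, Si 3232, C 4620.
Hence IE_3: Si < B < C.

Si < B < C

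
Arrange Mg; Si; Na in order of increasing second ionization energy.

IE_2 is the cost of taking one more electron from the +1 cation: Mg⁺ still has 1 valence electron; Si⁺ still has 3 valence electrons; Na⁺ is the bare [Ne] core.
Breaking into a closed-shell core is much more expensive than removing a leftover valence electron — Na has the largest IE_2 here.
Valence configurations: Mg⁺ [Ne]3s¹, Si⁺ [Ne]3s²3p¹.
Tabulated IE_2 (kJ/mol): Mg 1451, Si 1577, Na 4562.
Hence IE_2: Mg < Si < Na.

Mg < Si < Na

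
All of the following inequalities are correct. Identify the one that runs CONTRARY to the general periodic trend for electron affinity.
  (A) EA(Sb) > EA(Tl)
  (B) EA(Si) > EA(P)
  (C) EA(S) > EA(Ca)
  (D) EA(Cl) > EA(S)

(B)

The general trend: electron affinity increases across a period and decreases down a group.
(A) Sb (period 5, group 15) vs Tl (period 6, group 13): the stated order agrees with the simple trend.
(B) Si (period 3, group 14) vs P (period 3, group 15): the stated order contradicts the simple trend.
(C) S (period 3, group 16) vs Ca (period 4, group 2): the stated order agrees with the simple trend.
(D) Cl (period 3, group 17) vs S (period 3, group 16): the stated order agrees with the simple trend.
The exception is (B): adding an electron to P's half-filled 3p³ is unfavourable, so Si (3p²) has the more exothermic EA.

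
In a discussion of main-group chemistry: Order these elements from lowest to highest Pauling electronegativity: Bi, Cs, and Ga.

Electronegativity increases across a period and decreases down a group, tracking effective nuclear charge and atomic size.
Here both period and group differ, so the two effects have to be weighed against each other.
Ga > Cs: both effects reinforce here, so Ga is clearly the higher of the two.
Bi > Ga: period and group pull opposite ways; the across-period shift dominates (2.02 vs 1.81).
Approximate values (Pauling): Ga 1.81, Cs 0.79, Bi 2.02.
So from lowest to highest: Cs < Ga < Bi.

Cs < Ga < Bi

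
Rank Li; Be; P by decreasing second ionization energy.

Consider each +1 ion: Li⁺ is the bare [He] core; Be⁺ still has 1 valence electron; P⁺ still has 4 valence electrons.
Core electrons are held far more tightly than valence electrons, so Li tops the IE_2 order.
Valence configurations: Be⁺ [He]2s¹, P⁺ [Ne]3s²3p².
The numbers (kJ/mol): Li 7298, Be 1757, P 1907.
Hence IE_2: Be < P < Li.

Li, P, Be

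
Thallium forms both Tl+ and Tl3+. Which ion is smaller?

Both ions have Z = 81 protons, but Tl3+ has lost more electrons, so its remaining electrons feel a larger effective nuclear charge per electron and are pulled in more tightly.
Higher positive charge → smaller ion, so Tl+ > Tl3+.

Tl3+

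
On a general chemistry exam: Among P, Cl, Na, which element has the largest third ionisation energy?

Na

The third ionization energy removes an electron from the +2 ion. For each element: P²⁺ still has 3 valence electrons; Cl²⁺ still has 5 valence electrons; Na²⁺ is already 1 electron into the core.
Pulling an electron out of a noble-gas core costs far more than removing a remaining valence electron, so Na sits at the high end of IE_3.
Valence configurations: P²⁺ [Ne]3s²3p¹, Cl²⁺ [Ne]3s²3p³.
Approximate IE_3 values (kJ/mol): P 2914, Cl 3822, Na 6910.
Hence IE_3: P < Cl < Na.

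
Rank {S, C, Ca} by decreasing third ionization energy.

Ca > C > S

IE_3 is the cost of taking one more electron from the +2 cation: S²⁺ still has 4 valence electrons; C²⁺ still has 2 valence electrons; Ca²⁺ is the bare [Ar] core.
Core electrons are held far more tightly than valence electrons, so Ca tops the IE_3 order.
Valence configurations: S²⁺ [Ne]3s²3p², C²⁺ [He]2s².
Approximate IE_3 values (kJ/mol): S 3357, C 4620, Ca 4912.
Hence IE_3: S < C < Ca.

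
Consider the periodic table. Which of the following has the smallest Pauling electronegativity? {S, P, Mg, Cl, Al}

Mg

Mg is in period 3, group 2; Al is in period 3, group 13; P is in period 3, group 15; S is in period 3, group 16; Cl is in period 3, group 17.
EN rises left→right (higher Z_eff, smaller atoms) and falls top→bottom (larger, more shielded atoms).
All lie in period 3, so electronegativity increases left to right.
The smallest Pauling electronegativity among these belongs to Mg.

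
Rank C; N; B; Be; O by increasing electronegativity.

Be, B, C, N, O

EN rises left→right (higher Z_eff, smaller atoms) and falls top→bottom (larger, more shielded atoms).
All lie in period 2, so electronegativity increases left to right.
So from lowest to highest: Be < B < C < N < O.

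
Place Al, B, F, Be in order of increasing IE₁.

Be is in period 2, group 2; B is in period 2, group 13; F is in period 2, group 17; Al is in period 3, group 13.
Across a period the outer electron is held more tightly (higher IE₁); down a group it sits in a higher shell, more shielded, and comes off more easily.
These span different periods and groups, so the two trends combine.
B > Al: B sits above Al in group 13, so the down-group effect alone puts B higher.
Be > B: this pair runs against the simple trend — see the exception note.
F > Be: both are in period 2; the period trend gives F the larger value.
Note the exception: Be has a higher first ionization energy than B, contrary to the simple trend — removing B's lone 2p electron is easier than breaking Be's filled 2s².
Approximate values (kJ/mol): Be 900, B 801, F 1681, Al 578.
So from lowest to highest: Al < B < Be < F.

Al < B < Be < F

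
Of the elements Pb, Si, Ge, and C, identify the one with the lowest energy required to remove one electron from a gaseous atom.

Pb

Removing the outermost electron gets harder across a period and easier down a group.
All are in group 14, so first ionization energy increases up the group.
The lowest energy required to remove one electron from a gaseous atom among these belongs to Pb.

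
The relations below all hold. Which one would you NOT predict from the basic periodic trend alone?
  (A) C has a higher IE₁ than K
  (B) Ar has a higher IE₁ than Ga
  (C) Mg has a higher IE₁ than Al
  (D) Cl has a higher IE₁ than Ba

(C)

The general trend: IE₁ increases across a period and decreases down a group.
(A) C (period 2, group 14) vs K (period 4, group 1): the stated order agrees with the simple trend.
(B) Ar (period 3, group 18) vs Ga (period 4, group 13): the stated order agrees with the simple trend.
(C) Mg (period 3, group 2) vs Al (period 3, group 13): the stated order contradicts the simple trend.
(D) Cl (period 3, group 17) vs Ba (period 6, group 2): the stated order agrees with the simple trend.
The exception is (C): Al's single 3p electron is easier to remove than one from Mg's filled 3s².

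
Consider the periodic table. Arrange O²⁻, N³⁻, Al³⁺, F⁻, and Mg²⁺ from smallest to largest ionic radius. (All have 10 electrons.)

Al³⁺, Mg²⁺, F⁻, O²⁻, N³⁻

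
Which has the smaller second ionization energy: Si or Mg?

After 1 electron has been removed, what remains? Si⁺ still has 3 valence electrons; Mg⁺ still has 1 valence electron.
All are still removing valence electrons, so compare the +1 ions as you would atoms: IE_2 generally rises across a period (higher Z_eff) and falls down a group (larger shell), subject to the usual subshell exceptions.
Valence configurations: Si⁺ [Ne]3s²3p¹, Mg⁺ [Ne]3s¹.
Approximate IE_2 values (kJ/mol): Si 1577, Mg 1451.
Hence IE_2: Mg < Si.

Mg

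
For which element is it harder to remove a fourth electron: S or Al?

Consider each +3 ion: S³⁺ still has 3 valence electrons; Al³⁺ is the bare [Ne] core.
Pulling an electron out of a noble-gas core costs far more than removing a remaining valence electron, so Al sits at the high end of IE_4.
Approximate IE_4 values (kJ/mol): S 4556, Al 11577.
Overall IE_4 order: S < Al.

Al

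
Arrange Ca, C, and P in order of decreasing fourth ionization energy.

Ca, C, P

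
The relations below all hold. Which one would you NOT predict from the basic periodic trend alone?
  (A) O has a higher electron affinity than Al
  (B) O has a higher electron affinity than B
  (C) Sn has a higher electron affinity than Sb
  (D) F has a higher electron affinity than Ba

(C)

The general trend: electron affinity increases across a period and decreases down a group.
(A) O (period 2, group 16) vs Al (period 3, group 13): the stated order agrees with the simple trend.
(B) O (period 2, group 16) vs B (period 2, group 13): the stated order agrees with the simple trend.
(C) Sn (period 5, group 14) vs Sb (period 5, group 15): the stated order contradicts the simple trend.
(D) F (period 2, group 17) vs Ba (period 6, group 2): the stated order agrees with the simple trend.
The exception is (C): adding an electron to Sb's half-filled 5p³ is unfavourable, so Sn has the more exothermic EA.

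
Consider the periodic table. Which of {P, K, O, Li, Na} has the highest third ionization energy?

IE_3 is the cost of taking one more electron from the +2 cation: P²⁺ still has 3 valence electrons; K²⁺ is already 1 electron into the core; O²⁺ still has 4 valence electrons; Li²⁺ is already 1 electron into the core; Na²⁺ is already 1 electron into the core.
Usually core removal costs more than valence removal, but here the competition is close: a tightly held n=2 valence electron can cost more to remove than an n=3 core electron, so the actual values have to decide it.
Valence configurations: P²⁺ [Ne]3s²3p¹, O²⁺ [He]2s²2p².
The numbers (kJ/mol): P 2914, K 4420, O 5300, Li 11815, Na 6910.
Hence IE_3: P < K < O < Na < Li.

Li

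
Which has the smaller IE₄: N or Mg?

N

The fourth ionization energy removes an electron from the +3 ion. For each element: N³⁺ still has 2 valence electrons; Mg³⁺ is already 1 electron into the core.
Pulling an electron out of a noble-gas core costs far more than removing a remaining valence electron, so Mg sits at the high end of IE_4.
Tabulated IE_4 (kJ/mol): N 7475, Mg 10543.
Putting it together, IE_4: N < Mg.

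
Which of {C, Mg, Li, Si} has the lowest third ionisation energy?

The third ionization energy removes an electron from the +2 ion. For each element: C²⁺ still has 2 valence electrons; Mg²⁺ is the bare [Ne] core; Li²⁺ is already 1 electron into the core; Si²⁺ still has 2 valence electrons.
Core electrons are held far more tightly than valence electrons, so Mg and Li top the IE_3 order.
Valence configurations: C²⁺ [He]2s², Si²⁺ [Ne]3s².
The numbers (kJ/mol): C 4620, Mg 7733, Li 11815, Si 3232.
Hence IE_3: Si < C < Mg < Li.

Si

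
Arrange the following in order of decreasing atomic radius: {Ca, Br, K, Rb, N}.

Rb > K > Ca > Br > N

N is in period 2, group 15; K is in period 4, group 1; Ca is in period 4, group 2; Br is in period 4, group 17; Rb is in period 5, group 1.
Across a period the added protons contract the valence shell; down a group each new principal shell makes the atom larger.
These span different periods and groups, so the two trends combine.
Br > N: period and group pull opposite ways; the down-group shift dominates (114 vs 71 pm).
Ca > Br: both are in period 4; the period trend gives Ca the larger value.
K > Ca: K lies to the left of Ca in period 4, so the across-period effect alone puts K larger.
Rb > K: Rb sits below K in group 1, so the down-group effect alone puts Rb larger.
Approximate values (pm): N 71, K 196, Ca 171, Br 114, Rb 210.
So from largest to smallest: Rb > K > Ca > Br > N.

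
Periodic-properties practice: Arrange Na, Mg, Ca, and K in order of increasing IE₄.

Consider each +3 ion: Na³⁺ is already 2 electrons into the core; Mg³⁺ is already 1 electron into the core; Ca³⁺ is already 1 electron into the core; K³⁺ is already 2 electrons into the core.
All of these are removing an electron from a noble-gas core or deeper; the smaller core (lower principal quantum number) is held far more tightly, and within a period the higher nuclear charge binds the same core more tightly.
Approximate IE_4 values (kJ/mol): Na 9543, Mg 10543, Ca 6491, K 5877.
So the fourth ionization energies run K < Ca < Na < Mg.

K, Ca, Na, Mg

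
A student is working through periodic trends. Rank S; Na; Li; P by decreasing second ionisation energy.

Li > Na > S > P

IE_2 is the cost of taking one more electron from the +1 cation: S⁺ still has 5 valence electrons; Na⁺ is the bare [Ne] core; Li⁺ is the bare [He] core; P⁺ still has 4 valence electrons.
Breaking into a closed-shell core is much more expensive than removing a leftover valence electron — Na and Li have the largest IE_2 here.
Valence configurations: S⁺ [Ne]3s²3p³, P⁺ [Ne]3s²3p².
Approximate IE_2 values (kJ/mol): S 2252, Na 4562, Li 7298, P 1907.
Hence IE_2: P < S < Na < Li.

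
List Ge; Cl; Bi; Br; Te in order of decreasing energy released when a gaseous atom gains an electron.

Cl > Br > Te > Ge > Bi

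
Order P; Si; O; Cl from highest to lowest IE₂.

O > Cl > P > Si

Consider each +1 ion: P⁺ still has 4 valence electrons; Si⁺ still has 3 valence electrons; O⁺ still has 5 valence electrons; Cl⁺ still has 6 valence electrons.
All are still removing valence electrons, so compare the +1 ions as you would atoms: IE_2 generally rises across a period (higher Z_eff) and falls down a group (larger shell), subject to the usual subshell exceptions.
Valence configurations: P⁺ [Ne]3s²3p², Si⁺ [Ne]3s²3p¹, O⁺ [He]2s²2p³, Cl⁺ [Ne]3s²3p⁴.
The numbers (kJ/mol): P 1907, Si 1577, O 3388, Cl 2298.
Hence IE_2: Si < P < Cl < O.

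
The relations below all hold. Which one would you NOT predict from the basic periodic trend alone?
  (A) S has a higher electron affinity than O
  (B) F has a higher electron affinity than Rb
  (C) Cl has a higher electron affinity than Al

The general trend: electron affinity increases across a period and decreases down a group.
(A) S (period 3, group 16) vs O (period 2, group 16): the stated order contradicts the simple trend.
(B) F (period 2, group 17) vs Rb (period 5, group 1): the stated order agrees with the simple trend.
(C) Cl (period 3, group 17) vs Al (period 3, group 13): the stated order agrees with the simple trend.
The exception is (A): the compact 2p subshell of O repels the added electron more than S's larger 3p does.

(A)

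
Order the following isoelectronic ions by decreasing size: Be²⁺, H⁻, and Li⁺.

H⁻ > Li⁺ > Be²⁺

All of these have 2 electrons, so size is governed by nuclear charge alone: the more protons, the stronger the pull on the same electron cloud, and the smaller the ion.
Nuclear charges: Be²⁺ (Z=4), Li⁺ (Z=3), H⁻ (Z=1).
Largest to smallest: H⁻ > Li⁺ > Be²⁺.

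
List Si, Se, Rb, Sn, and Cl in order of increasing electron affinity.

Rb < Sn < Si < Se < Cl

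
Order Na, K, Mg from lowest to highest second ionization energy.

Mg, K, Na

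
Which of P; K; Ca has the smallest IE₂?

Ca

Consider each +1 ion: P⁺ still has 4 valence electrons; K⁺ is the bare [Ar] core; Ca⁺ still has 1 valence electron.
Breaking into a closed-shell core is much more expensive than removing a leftover valence electron — K has the largest IE_2 here.
Valence configurations: P⁺ [Ne]3s²3p², Ca⁺ [Ar]4s¹.
Approximate IE_2 values (kJ/mol): P 1907, K 3052, Ca 1145.
So the second ionization energies run Ca < P < K.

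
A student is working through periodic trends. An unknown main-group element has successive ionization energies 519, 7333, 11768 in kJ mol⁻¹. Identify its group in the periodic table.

Group 1

Look for the largest jump between consecutive ionization energies: IE2/IE1 ≈ 14.1, far larger than any earlier ratio.
That jump marks the point where a core electron is being removed. So the atom has 1 valence electron.
A main-group element with 1 valence electron is in group 1.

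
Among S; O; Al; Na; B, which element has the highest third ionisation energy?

Na

Consider each +2 ion: S²⁺ still has 4 valence electrons; O²⁺ still has 4 valence electrons; Al²⁺ still has 1 valence electron; Na²⁺ is already 1 electron into the core; B²⁺ still has 1 valence electron.
Core electrons are held far more tightly than valence electrons, so Na tops the IE_3 order.
Valence configurations: S²⁺ [Ne]3s²3p², O²⁺ [He]2s²2p², Al²⁺ [Ne]3s¹, B²⁺ [He]2s¹.
Approximate IE_3 values (kJ/mol): S 3357, O 5300, Al 2745, Na 6910, B 3660.
Overall IE_3 order: Al < S < B < O < Na.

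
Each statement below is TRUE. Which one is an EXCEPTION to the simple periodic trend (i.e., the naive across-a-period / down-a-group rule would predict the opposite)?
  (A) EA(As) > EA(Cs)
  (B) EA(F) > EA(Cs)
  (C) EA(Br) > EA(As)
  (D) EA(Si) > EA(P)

(D)

The general trend: electron affinity increases across a period and decreases down a group.
(A) As (period 4, group 15) vs Cs (period 6, group 1): the stated order agrees with the simple trend.
(B) F (period 2, group 17) vs Cs (period 6, group 1): the stated order agrees with the simple trend.
(C) Br (period 4, group 17) vs As (period 4, group 15): the stated order agrees with the simple trend.
(D) Si (period 3, group 14) vs P (period 3, group 15): the stated order contradicts the simple trend.
The exception is (D): adding an electron to P's half-filled 3p³ is unfavourable, so Si (3p²) has the more exothermic EA.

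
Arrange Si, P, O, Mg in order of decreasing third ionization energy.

Consider each +2 ion: Si²⁺ still has 2 valence electrons; P²⁺ still has 3 valence electrons; O²⁺ still has 4 valence electrons; Mg²⁺ is the bare [Ne] core.
Core electrons are held far more tightly than valence electrons, so Mg tops the IE_3 order.
Valence configurations: Si²⁺ [Ne]3s², P²⁺ [Ne]3s²3p¹, O²⁺ [He]2s²2p².
P²⁺ loses a lone 3p electron whereas Si²⁺ must break into a filled 3s² pair, so IE_3(Si) > IE_3(P) even though P has the higher nuclear charge.
Tabulated IE_3 (kJ/mol): Si 3232, P 2914, O 5300, Mg 7733.
Putting it together, IE_3: P < Si < O < Mg.

Mg > O > Si > P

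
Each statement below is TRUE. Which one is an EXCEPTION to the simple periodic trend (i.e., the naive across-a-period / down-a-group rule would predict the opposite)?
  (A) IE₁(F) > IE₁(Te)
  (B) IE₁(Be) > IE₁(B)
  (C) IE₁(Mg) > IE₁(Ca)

(B)

The general trend: first ionization energy increases across a period and decreases down a group.
(A) F (period 2, group 17) vs Te (period 5, group 16): the stated order agrees with the simple trend.
(B) Be (period 2, group 2) vs B (period 2, group 13): the stated order contradicts the simple trend.
(C) Mg (period 3, group 2) vs Ca (period 4, group 2): the stated order agrees with the simple trend.
The exception is (B): removing B's lone 2p electron is easier than breaking Be's filled 2s².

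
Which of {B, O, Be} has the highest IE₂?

Consider each +1 ion: B⁺ still has 2 valence electrons; O⁺ still has 5 valence electrons; Be⁺ still has 1 valence electron.
All are still removing valence electrons, so compare the +1 ions as you would atoms: IE_2 generally rises across a period (higher Z_eff) and falls down a group (larger shell), subject to the usual subshell exceptions.
Valence configurations: B⁺ [He]2s², O⁺ [He]2s²2p³, Be⁺ [He]2s¹.
Approximate IE_2 values (kJ/mol): B 2427, O 3388, Be 1757.
Putting it together, IE_2: Be < B < O.

O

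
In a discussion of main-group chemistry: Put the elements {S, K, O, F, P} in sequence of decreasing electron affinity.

F > S > O > P > K

O is in period 2, group 16; F is in period 2, group 17; P is in period 3, group 15; S is in period 3, group 16; K is in period 4, group 1.
EA tends to increase across a period and decrease down a group, though the pattern is less regular than for IE or radius.
Neither a single period nor a single group — weigh both effects.
P > K: relative to K, both the across-period and down-group shifts push P's electron affinity up.
O > P: relative to P, both the across-period and down-group shifts push O's electron affinity up.
S > O: this pair runs against the simple trend — see the exception note.
F > S: relative to S, both the across-period and down-group shifts push F's electron affinity up.
Note the exception: S has a higher electron affinity than O, contrary to the simple trend — the compact 2p subshell of O repels the added electron more than S's larger 3p does.
Tabulated electron affinity (kJ/mol): O 141, F 328, P 72, S 200, K 48.
So from highest to lowest: F > S > O > P > K.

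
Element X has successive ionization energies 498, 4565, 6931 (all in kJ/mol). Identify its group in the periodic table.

Group 1

Look for the largest jump between consecutive ionization energies: IE2/IE1 ≈ 9.2, far larger than any earlier ratio.
That jump marks the point where a core electron is being removed. So the atom has 1 valence electron.
A main-group element with 1 valence electron is in group 1.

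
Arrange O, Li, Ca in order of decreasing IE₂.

Li > O > Ca

IE_2 is the cost of taking one more electron from the +1 cation: O⁺ still has 5 valence electrons; Li⁺ is the bare [He] core; Ca⁺ still has 1 valence electron.
Pulling an electron out of a noble-gas core costs far more than removing a remaining valence electron, so Li sits at the high end of IE_2.
Valence configurations: O⁺ [He]2s²2p³, Ca⁺ [Ar]4s¹.
Approximate IE_2 values (kJ/mol): O 3388, Li 7298, Ca 1145.
Overall IE_2 order: Ca < O < Li.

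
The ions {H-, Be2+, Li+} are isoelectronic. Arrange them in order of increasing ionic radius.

Be2+ < Li+ < H-

All of these have 2 electrons, so size is governed by nuclear charge alone: the more protons, the stronger the pull on the same electron cloud, and the smaller the ion.
Nuclear charges: Be2+ (Z=4), Li+ (Z=3), H- (Z=1).
Smallest to largest: Be2+ < Li+ < H-.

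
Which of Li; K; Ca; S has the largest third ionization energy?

Li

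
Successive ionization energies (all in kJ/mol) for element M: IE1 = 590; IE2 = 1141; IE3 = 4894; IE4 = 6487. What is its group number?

Group 2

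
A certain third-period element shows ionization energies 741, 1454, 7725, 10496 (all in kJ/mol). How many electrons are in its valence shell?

2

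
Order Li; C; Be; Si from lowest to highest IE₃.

Si, C, Li, Be

IE_3 is the cost of taking one more electron from the +2 cation: Li²⁺ is already 1 electron into the core; C²⁺ still has 2 valence electrons; Be²⁺ is the bare [He] core; Si²⁺ still has 2 valence electrons.
Core electrons are held far more tightly than valence electrons, so Li and Be top the IE_3 order.
Valence configurations: C²⁺ [He]2s², Si²⁺ [Ne]3s².
Tabulated IE_3 (kJ/mol): Li 11815, C 4620, Be 14849, Si 3232.
Overall IE_3 order: Si < C < Li < Be.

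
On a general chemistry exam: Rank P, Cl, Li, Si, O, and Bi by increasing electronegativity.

Li < Si < Bi < P < Cl < O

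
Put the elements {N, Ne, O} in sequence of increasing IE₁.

O, N, Ne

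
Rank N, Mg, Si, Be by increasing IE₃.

Si, N, Mg, Be

IE_3 is the cost of taking one more electron from the +2 cation: N²⁺ still has 3 valence electrons; Mg²⁺ is the bare [Ne] core; Si²⁺ still has 2 valence electrons; Be²⁺ is the bare [He] core.
Pulling an electron out of a noble-gas core costs far more than removing a remaining valence electron, so Mg and Be sit at the high end of IE_3.
Valence configurations: N²⁺ [He]2s²2p¹, Si²⁺ [Ne]3s².
Tabulated IE_3 (kJ/mol): N 4578, Mg 7733, Si 3232, Be 14849.
Putting it together, IE_3: Si < N < Mg < Be.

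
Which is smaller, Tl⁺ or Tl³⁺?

Tl³⁺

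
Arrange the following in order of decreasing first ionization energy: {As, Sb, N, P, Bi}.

N > P > As > Sb > Bi

N is in period 2, group 15; P is in period 3, group 15; As is in period 4, group 15; Sb is in period 5, group 15; Bi is in period 6, group 15.
First ionization energy rises across a period (greater Z_eff holds electrons more tightly) and falls down a group (valence electrons are farther from the nucleus).
All are in group 15, so first ionization energy increases up the group.
So from highest to lowest: N > P > As > Sb > Bi.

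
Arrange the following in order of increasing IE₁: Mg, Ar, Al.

Al, Mg, Ar

IE₁ increases left→right with effective nuclear charge and decreases top→bottom as the valence shell moves farther out.
All lie in period 3; the across-period trend (first ionization energy increases left to right) applies, with the exception below.
Note the exception: Mg has a higher first ionization energy than Al, contrary to the simple trend — Al's single 3p electron is easier to remove than one from Mg's filled 3s².
Tabulated first ionization energy (kJ/mol): Mg 738, Al 578, Ar 1521.
So from lowest to highest: Al < Mg < Ar.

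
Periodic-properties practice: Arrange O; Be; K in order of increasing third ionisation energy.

K < O < Be

After 2 electrons have been removed, what remains? O²⁺ still has 4 valence electrons; Be²⁺ is the bare [He] core; K²⁺ is already 1 electron into the core.
Usually core removal costs more than valence removal, but here the competition is close: a tightly held n=2 valence electron can cost more to remove than an n=3 core electron, so the actual values have to decide it.
Approximate IE_3 values (kJ/mol): O 5300, Be 14849, K 4420.
Putting it together, IE_3: K < O < Be.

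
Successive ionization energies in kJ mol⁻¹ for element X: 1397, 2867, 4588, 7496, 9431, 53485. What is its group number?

Group 15

Look for the largest jump between consecutive ionization energies: IE6/IE5 ≈ 5.7, far larger than any earlier ratio.
That jump marks the point where a core electron is being removed. So the atom has 5 valence electrons.
A main-group element with 5 valence electrons is in group 15.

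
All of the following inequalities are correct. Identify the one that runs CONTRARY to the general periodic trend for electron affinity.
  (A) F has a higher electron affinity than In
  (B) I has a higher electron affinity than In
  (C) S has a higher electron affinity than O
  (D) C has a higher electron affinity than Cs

(C)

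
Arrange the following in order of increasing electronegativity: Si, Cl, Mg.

Electronegativity increases across a period and decreases down a group, tracking effective nuclear charge and atomic size.
All lie in period 3, so electronegativity increases left to right.
So from lowest to highest: Mg < Si < Cl.

Mg, Si, Cl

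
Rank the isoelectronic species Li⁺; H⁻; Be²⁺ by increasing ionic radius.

Be²⁺ < Li⁺ < H⁻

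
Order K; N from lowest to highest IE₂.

N < K

After 1 electron has been removed, what remains? K⁺ is the bare [Ar] core; N⁺ still has 4 valence electrons.
Breaking into a closed-shell core is much more expensive than removing a leftover valence electron — K has the largest IE_2 here.
The numbers (kJ/mol): K 3052, N 2856.
Overall IE_2 order: N < K.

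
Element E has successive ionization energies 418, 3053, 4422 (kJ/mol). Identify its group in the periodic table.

Look for the largest jump between consecutive ionization energies: IE2/IE1 ≈ 7.3, far larger than any earlier ratio.
That jump marks the point where a core electron is being removed. So the atom has 1 valence electron.
A main-group element with 1 valence electron is in group 1.

Group 1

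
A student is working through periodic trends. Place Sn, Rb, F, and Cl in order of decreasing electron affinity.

Cl > F > Sn > Rb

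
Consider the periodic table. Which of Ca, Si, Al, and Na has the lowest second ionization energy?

Ca

Consider each +1 ion: Ca⁺ still has 1 valence electron; Si⁺ still has 3 valence electrons; Al⁺ still has 2 valence electrons; Na⁺ is the bare [Ne] core.
Breaking into a closed-shell core is much more expensive than removing a leftover valence electron — Na has the largest IE_2 here.
Valence configurations: Ca⁺ [Ar]4s¹, Si⁺ [Ne]3s²3p¹, Al⁺ [Ne]3s².
Si⁺ loses a lone 3p electron whereas Al⁺ must break into a filled 3s² pair, so IE_2(Al) > IE_2(Si) even though Si has the higher nuclear charge.
Approximate IE_2 values (kJ/mol): Ca 1145, Si 1577, Al 1817, Na 4562.
So the second ionization energies run Ca < Si < Al < Na.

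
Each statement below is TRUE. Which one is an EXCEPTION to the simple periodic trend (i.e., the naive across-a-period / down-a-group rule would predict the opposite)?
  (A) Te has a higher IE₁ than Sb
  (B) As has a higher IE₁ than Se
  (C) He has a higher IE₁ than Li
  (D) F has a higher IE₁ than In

(B)

The general trend: IE₁ increases across a period and decreases down a group.
(A) Te (period 5, group 16) vs Sb (period 5, group 15): the stated order agrees with the simple trend.
(B) As (period 4, group 15) vs Se (period 4, group 16): the stated order contradicts the simple trend.
(C) He (period 1, group 18) vs Li (period 2, group 1): the stated order agrees with the simple trend.
(D) F (period 2, group 17) vs In (period 5, group 13): the stated order agrees with the simple trend.
The exception is (B): Se (4p⁴) ionizes more easily than half-filled As (4p³).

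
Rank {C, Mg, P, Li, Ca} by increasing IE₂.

Ca < Mg < P < C < Li

The second ionization energy removes an electron from the +1 ion. For each element: C⁺ still has 3 valence electrons; Mg⁺ still has 1 valence electron; P⁺ still has 4 valence electrons; Li⁺ is the bare [He] core; Ca⁺ still has 1 valence electron.
Pulling an electron out of a noble-gas core costs far more than removing a remaining valence electron, so Li sits at the high end of IE_2.
Valence configurations: C⁺ [He]2s²2p¹, Mg⁺ [Ne]3s¹, P⁺ [Ne]3s²3p², Ca⁺ [Ar]4s¹.
Tabulated IE_2 (kJ/mol): C 2353, Mg 1451, P 1907, Li 7298, Ca 1145.
So the second ionization energies run Ca < Mg < P < C < Li.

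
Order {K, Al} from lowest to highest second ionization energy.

Al < K

After 1 electron has been removed, what remains? K⁺ is the bare [Ar] core; Al⁺ still has 2 valence electrons.
Breaking into a closed-shell core is much more expensive than removing a leftover valence electron — K has the largest IE_2 here.
Approximate IE_2 values (kJ/mol): K 3052, Al 1817.
Putting it together, IE_2: Al < K.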